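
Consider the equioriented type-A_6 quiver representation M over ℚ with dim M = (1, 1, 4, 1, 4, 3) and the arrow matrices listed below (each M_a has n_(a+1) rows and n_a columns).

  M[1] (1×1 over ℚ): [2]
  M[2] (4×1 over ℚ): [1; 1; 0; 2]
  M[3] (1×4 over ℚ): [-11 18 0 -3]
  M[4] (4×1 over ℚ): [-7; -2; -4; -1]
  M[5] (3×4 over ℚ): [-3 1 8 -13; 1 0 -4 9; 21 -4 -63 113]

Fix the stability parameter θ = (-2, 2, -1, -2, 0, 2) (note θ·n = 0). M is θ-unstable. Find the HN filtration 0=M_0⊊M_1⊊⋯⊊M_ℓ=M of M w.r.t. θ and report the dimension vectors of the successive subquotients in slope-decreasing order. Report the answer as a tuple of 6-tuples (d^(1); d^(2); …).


Barcode: M ≅ I[1,5], I[3,3]^3, I[5,6]^3. HN layers by μ_θ (5 steps, strictly decreasing):
  μ^(1)=2; μ^(2)=0; μ^(3)=-1/3; μ^(4)=-1; μ^(5)=-2

((0, 0, 0, 0, 0, 3); (0, 0, 0, 0, 4, 0); (0, 1, 1, 1, 0, 0); (0, 0, 3, 0, 0, 0); (1, 0, 0, 0, 0, 0))


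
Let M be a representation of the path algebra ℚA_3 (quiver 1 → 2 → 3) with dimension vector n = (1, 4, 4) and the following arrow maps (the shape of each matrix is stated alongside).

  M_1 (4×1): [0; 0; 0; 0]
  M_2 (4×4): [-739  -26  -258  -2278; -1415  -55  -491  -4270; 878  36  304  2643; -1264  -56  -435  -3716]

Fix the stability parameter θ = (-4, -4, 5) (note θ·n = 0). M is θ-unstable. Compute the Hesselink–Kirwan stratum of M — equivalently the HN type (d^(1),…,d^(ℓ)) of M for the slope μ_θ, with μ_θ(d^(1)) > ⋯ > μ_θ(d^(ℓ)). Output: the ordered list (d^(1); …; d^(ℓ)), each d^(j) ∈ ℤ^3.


Interval decomposition of M: I[1,1], I[2,3]^4.
HN type (ℓ=2): μ^(1)=5; μ^(2)=-4

((0, 0, 4); (1, 4, 0))


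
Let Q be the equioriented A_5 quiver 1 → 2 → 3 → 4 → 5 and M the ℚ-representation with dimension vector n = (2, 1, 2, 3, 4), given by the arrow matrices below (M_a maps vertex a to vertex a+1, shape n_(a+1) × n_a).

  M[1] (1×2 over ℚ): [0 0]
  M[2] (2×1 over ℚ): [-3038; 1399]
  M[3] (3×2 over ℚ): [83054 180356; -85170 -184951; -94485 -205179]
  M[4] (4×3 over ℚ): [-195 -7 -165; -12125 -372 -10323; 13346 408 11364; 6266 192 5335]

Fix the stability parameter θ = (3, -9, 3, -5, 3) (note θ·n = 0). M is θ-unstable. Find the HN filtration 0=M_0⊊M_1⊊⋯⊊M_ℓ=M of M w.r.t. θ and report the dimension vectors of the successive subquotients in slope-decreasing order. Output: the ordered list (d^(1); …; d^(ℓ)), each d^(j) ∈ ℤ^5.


Interval decomposition of M: I[1,1]^2, I[2,5], I[3,5], I[4,5], I[5,5].
HN type (ℓ=4): μ^(1)=3; μ^(2)=-1; μ^(3)=-5; μ^(4)=-9

((2, 0, 0, 0, 4); (0, 0, 2, 2, 0); (0, 0, 0, 1, 0); (0, 1, 0, 0, 0))


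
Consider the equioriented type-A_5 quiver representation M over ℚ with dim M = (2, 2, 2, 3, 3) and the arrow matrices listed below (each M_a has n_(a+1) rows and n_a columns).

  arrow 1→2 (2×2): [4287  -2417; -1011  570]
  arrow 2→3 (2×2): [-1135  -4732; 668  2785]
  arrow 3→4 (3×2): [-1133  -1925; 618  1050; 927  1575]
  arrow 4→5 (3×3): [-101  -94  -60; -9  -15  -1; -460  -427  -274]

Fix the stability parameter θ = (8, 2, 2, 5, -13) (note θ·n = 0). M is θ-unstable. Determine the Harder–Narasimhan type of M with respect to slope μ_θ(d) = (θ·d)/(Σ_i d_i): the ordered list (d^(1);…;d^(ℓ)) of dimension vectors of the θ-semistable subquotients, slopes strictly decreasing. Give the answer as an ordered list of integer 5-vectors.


Via rank(M_{q-1}∘⋯∘M_p): M ≅ I[1,3], I[1,5], I[4,5]^2.
μ_θ-semistable layers: μ^(1)=4; μ^(2)=4/5; μ^(3)=-4

((1, 1, 1, 0, 0); (1, 1, 1, 1, 1); (0, 0, 0, 2, 2))


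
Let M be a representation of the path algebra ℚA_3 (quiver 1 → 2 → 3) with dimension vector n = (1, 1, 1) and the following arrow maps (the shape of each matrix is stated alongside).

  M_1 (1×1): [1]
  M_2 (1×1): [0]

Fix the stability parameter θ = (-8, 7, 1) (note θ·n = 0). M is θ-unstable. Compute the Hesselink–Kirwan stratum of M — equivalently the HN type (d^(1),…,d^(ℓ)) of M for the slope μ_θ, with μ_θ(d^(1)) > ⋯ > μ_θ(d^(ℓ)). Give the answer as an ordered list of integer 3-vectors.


Via rank(M_{q-1}∘⋯∘M_p): M ≅ I[1,2], I[3,3].
μ_θ-semistable layers: μ^(1)=7; μ^(2)=1; μ^(3)=-8

((0, 1, 0); (0, 0, 1); (1, 0, 0))


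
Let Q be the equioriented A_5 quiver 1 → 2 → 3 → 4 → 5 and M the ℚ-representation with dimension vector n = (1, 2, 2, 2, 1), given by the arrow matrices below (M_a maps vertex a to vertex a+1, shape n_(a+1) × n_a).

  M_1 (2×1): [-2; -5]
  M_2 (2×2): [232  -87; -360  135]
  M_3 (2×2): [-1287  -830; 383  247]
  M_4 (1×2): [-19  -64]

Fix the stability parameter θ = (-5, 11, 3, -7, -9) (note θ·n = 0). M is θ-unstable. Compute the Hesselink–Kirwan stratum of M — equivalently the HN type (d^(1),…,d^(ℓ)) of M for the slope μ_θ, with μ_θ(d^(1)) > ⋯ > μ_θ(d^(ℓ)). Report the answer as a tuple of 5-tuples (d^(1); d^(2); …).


Barcode: M ≅ I[1,5], I[2,2], I[3,4]. HN layers by μ_θ (4 steps, strictly decreasing):
  μ^(1)=11; μ^(2)=-1/2; μ^(3)=-2; μ^(4)=-5

((0, 1, 0, 0, 0); (0, 1, 1, 1, 1); (0, 0, 1, 1, 0); (1, 0, 0, 0, 0))


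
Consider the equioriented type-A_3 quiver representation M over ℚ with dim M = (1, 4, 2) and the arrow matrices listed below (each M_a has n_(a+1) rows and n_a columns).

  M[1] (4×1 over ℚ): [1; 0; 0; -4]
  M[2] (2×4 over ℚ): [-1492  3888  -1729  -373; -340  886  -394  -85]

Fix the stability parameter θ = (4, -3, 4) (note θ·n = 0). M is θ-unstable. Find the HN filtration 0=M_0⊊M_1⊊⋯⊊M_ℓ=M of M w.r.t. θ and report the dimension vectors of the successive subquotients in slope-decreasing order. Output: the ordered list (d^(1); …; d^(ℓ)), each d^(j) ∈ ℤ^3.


Via rank(M_{q-1}∘⋯∘M_p): M ≅ I[1,2], I[2,2], I[2,3]^2.
μ_θ-semistable layers: μ^(1)=4; μ^(2)=1/2; μ^(3)=-3

((0, 0, 2); (1, 1, 0); (0, 3, 0))


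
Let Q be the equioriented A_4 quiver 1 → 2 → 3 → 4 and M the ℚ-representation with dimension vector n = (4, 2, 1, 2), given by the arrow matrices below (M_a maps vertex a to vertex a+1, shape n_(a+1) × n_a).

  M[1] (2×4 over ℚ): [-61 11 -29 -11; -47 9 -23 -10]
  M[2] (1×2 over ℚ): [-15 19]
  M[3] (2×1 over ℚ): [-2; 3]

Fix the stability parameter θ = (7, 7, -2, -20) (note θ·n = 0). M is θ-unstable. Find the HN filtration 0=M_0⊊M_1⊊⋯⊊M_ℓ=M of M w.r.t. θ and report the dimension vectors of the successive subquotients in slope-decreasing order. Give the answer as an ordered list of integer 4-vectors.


Via rank(M_{q-1}∘⋯∘M_p): M ≅ I[1,1]^2, I[1,2], I[1,4], I[4,4].
μ_θ-semistable layers: μ^(1)=7; μ^(2)=-2; μ^(3)=-20

((3, 1, 0, 0); (1, 1, 1, 1); (0, 0, 0, 1))


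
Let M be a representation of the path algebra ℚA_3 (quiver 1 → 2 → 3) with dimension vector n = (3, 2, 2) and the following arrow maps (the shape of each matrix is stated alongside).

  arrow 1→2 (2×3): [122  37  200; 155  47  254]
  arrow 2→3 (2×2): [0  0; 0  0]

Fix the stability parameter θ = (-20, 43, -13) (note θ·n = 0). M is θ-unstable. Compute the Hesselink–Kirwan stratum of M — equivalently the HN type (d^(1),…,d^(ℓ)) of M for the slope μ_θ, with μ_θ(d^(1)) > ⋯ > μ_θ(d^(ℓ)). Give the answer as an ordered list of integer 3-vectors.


Barcode: M ≅ I[1,1], I[1,2]^2, I[3,3]^2. HN layers by μ_θ (3 steps, strictly decreasing):
  μ^(1)=43; μ^(2)=-13; μ^(3)=-20

((0, 2, 0); (0, 0, 2); (3, 0, 0))


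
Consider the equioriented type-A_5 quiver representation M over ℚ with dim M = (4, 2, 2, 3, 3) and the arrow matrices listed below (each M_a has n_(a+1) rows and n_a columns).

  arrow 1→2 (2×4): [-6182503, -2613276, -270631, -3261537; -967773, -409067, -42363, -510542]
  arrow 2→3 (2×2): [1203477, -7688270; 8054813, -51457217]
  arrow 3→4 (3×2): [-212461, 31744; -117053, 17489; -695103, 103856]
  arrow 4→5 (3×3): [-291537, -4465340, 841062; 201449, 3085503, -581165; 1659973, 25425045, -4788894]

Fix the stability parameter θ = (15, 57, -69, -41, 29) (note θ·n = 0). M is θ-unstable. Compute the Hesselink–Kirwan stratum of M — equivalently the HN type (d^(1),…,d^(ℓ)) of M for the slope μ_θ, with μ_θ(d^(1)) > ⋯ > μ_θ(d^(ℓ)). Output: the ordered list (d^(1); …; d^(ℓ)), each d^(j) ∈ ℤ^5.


Via rank(M_{q-1}∘⋯∘M_p): M ≅ I[1,1]^2, I[1,5]^2, I[4,5].
μ_θ-semistable layers: μ^(1)=29; μ^(2)=15; μ^(3)=-19/2; μ^(4)=-41

((0, 0, 0, 0, 3); (2, 0, 0, 0, 0); (2, 2, 2, 2, 0); (0, 0, 0, 1, 0))


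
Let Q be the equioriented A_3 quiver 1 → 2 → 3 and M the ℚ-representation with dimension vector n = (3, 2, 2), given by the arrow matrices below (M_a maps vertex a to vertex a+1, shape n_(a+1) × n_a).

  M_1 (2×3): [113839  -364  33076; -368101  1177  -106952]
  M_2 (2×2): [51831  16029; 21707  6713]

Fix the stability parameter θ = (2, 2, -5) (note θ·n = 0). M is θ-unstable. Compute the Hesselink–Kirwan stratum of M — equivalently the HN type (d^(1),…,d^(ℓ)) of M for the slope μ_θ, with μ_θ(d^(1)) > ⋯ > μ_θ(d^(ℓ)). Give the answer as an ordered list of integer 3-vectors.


Barcode: M ≅ I[1,1], I[1,2], I[1,3], I[3,3]. HN layers by μ_θ (3 steps, strictly decreasing):
  μ^(1)=2; μ^(2)=-1/3; μ^(3)=-5

((2, 1, 0); (1, 1, 1); (0, 0, 1))


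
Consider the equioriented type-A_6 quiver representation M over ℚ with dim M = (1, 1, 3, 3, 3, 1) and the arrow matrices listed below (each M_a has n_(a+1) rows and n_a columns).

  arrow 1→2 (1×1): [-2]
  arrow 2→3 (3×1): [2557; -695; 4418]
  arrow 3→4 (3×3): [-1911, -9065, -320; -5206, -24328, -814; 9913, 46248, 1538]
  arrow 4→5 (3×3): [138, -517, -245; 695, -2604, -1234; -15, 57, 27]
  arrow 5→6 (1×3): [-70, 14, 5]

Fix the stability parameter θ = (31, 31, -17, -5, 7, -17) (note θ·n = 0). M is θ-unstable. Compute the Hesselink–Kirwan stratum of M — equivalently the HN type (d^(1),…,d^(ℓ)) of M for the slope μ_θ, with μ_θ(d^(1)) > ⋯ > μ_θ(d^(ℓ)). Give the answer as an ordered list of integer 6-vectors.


Via rank(M_{q-1}∘⋯∘M_p): M ≅ I[1,6], I[3,4], I[3,5], I[5,5].
μ_θ-semistable layers: μ^(1)=7; μ^(2)=5; μ^(3)=-5; μ^(4)=-17

((0, 0, 0, 0, 2, 0); (1, 1, 1, 1, 1, 1); (0, 0, 0, 2, 0, 0); (0, 0, 2, 0, 0, 0))


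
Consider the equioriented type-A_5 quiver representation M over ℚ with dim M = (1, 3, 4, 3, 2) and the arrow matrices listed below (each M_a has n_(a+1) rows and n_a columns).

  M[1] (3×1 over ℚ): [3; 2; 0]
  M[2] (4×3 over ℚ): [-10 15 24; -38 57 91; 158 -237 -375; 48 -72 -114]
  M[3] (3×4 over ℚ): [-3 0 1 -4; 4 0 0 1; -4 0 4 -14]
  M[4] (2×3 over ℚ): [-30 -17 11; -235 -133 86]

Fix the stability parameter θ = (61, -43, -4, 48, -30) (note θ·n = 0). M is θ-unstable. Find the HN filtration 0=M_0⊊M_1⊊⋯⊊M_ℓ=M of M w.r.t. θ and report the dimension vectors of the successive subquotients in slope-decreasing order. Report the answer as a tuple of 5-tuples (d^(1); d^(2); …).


Via rank(M_{q-1}∘⋯∘M_p): M ≅ I[1,2], I[2,3], I[2,5], I[3,3], I[3,5], I[4,4].
μ_θ-semistable layers: μ^(1)=48; μ^(2)=9; μ^(3)=-4; μ^(4)=-43

((0, 0, 0, 1, 0); (1, 1, 0, 2, 2); (0, 0, 4, 0, 0); (0, 2, 0, 0, 0))


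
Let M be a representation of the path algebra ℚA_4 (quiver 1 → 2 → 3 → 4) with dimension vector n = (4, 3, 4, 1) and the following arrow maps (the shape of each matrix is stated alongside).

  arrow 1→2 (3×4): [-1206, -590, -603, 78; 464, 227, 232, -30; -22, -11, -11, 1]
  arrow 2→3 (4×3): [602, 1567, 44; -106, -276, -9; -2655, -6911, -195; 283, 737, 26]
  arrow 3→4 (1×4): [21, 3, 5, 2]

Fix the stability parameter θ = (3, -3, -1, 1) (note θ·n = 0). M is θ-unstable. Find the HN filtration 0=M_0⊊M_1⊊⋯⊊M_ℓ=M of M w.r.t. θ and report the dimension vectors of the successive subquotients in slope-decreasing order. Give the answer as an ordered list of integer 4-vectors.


Barcode: M ≅ I[1,1], I[1,3]^2, I[1,4], I[3,3]. HN layers by μ_θ (4 steps, strictly decreasing):
  μ^(1)=3; μ^(2)=1; μ^(3)=-1/3; μ^(4)=-1

((1, 0, 0, 0); (0, 0, 0, 1); (3, 3, 3, 0); (0, 0, 1, 0))


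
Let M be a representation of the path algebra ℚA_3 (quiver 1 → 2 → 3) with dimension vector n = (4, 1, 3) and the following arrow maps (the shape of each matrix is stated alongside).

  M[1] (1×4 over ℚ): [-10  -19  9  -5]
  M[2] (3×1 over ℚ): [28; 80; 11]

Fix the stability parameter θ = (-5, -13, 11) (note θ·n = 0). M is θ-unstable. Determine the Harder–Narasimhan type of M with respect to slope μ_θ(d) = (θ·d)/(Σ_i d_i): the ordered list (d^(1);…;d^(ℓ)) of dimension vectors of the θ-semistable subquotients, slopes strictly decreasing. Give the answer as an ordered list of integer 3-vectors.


Via rank(M_{q-1}∘⋯∘M_p): M ≅ I[1,1]^3, I[1,3], I[3,3]^2.
μ_θ-semistable layers: μ^(1)=11; μ^(2)=-5; μ^(3)=-9

((0, 0, 3); (3, 0, 0); (1, 1, 0))


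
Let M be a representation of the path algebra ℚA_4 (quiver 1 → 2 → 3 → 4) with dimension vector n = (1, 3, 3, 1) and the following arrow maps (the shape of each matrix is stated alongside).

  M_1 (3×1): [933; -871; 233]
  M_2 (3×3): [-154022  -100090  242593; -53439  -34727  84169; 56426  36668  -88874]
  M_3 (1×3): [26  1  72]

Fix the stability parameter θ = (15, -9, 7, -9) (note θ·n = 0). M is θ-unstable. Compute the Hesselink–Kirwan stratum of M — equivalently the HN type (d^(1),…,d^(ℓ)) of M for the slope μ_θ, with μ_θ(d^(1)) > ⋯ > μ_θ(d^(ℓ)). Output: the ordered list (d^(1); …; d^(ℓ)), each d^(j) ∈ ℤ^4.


Via rank(M_{q-1}∘⋯∘M_p): M ≅ I[1,4], I[2,3]^2.
μ_θ-semistable layers: μ^(1)=7; μ^(2)=1; μ^(3)=-9

((0, 0, 2, 0); (1, 1, 1, 1); (0, 2, 0, 0))


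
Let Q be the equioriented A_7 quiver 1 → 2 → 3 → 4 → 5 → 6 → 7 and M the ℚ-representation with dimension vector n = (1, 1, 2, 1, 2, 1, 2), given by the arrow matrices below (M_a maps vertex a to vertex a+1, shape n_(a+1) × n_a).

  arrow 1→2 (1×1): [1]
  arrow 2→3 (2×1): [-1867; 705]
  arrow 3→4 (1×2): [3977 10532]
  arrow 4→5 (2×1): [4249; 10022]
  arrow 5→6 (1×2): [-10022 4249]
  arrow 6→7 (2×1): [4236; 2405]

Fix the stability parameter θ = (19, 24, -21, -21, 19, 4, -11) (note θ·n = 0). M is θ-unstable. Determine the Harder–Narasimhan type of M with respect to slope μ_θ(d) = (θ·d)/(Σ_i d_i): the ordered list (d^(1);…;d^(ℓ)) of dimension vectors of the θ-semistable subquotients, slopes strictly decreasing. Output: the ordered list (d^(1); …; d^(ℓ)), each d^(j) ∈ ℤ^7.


Interval decomposition of M: I[1,5], I[3,3], I[5,7], I[7,7].
HN type (ℓ=5): μ^(1)=19; μ^(2)=4; μ^(3)=1/4; μ^(4)=-11; μ^(5)=-21

((0, 0, 0, 0, 1, 0, 0); (0, 0, 0, 0, 1, 1, 1); (1, 1, 1, 1, 0, 0, 0); (0, 0, 0, 0, 0, 0, 1); (0, 0, 1, 0, 0, 0, 0))


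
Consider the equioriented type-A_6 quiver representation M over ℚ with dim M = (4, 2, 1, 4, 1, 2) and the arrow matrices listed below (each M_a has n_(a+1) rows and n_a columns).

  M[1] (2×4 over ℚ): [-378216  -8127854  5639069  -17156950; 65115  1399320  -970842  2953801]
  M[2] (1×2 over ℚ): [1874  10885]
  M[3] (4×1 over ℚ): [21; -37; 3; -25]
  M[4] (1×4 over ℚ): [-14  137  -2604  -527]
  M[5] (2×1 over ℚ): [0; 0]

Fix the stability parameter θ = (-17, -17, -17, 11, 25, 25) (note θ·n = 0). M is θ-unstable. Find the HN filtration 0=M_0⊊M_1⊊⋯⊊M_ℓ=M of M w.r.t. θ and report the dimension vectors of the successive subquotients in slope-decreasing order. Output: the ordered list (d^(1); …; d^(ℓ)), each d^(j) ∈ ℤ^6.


Interval decomposition of M: I[1,1]^2, I[1,2], I[1,4], I[4,4]^2, I[4,5], I[6,6]^2.
HN type (ℓ=3): μ^(1)=25; μ^(2)=11; μ^(3)=-17

((0, 0, 0, 0, 1, 2); (0, 0, 0, 4, 0, 0); (4, 2, 1, 0, 0, 0))


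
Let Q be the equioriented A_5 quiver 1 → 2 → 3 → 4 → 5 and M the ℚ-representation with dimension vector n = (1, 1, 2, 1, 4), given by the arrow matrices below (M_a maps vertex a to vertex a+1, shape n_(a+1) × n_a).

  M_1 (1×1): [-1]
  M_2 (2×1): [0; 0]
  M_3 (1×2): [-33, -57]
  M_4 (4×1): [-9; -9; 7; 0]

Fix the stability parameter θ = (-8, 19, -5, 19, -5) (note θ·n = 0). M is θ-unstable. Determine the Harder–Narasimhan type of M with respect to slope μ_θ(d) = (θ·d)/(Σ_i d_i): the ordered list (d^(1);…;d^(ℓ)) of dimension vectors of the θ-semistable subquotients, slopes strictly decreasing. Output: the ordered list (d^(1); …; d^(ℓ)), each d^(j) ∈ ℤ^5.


Barcode: M ≅ I[1,2], I[3,3], I[3,5], I[5,5]^3. HN layers by μ_θ (4 steps, strictly decreasing):
  μ^(1)=19; μ^(2)=7; μ^(3)=-5; μ^(4)=-8

((0, 1, 0, 0, 0); (0, 0, 0, 1, 1); (0, 0, 2, 0, 3); (1, 0, 0, 0, 0))


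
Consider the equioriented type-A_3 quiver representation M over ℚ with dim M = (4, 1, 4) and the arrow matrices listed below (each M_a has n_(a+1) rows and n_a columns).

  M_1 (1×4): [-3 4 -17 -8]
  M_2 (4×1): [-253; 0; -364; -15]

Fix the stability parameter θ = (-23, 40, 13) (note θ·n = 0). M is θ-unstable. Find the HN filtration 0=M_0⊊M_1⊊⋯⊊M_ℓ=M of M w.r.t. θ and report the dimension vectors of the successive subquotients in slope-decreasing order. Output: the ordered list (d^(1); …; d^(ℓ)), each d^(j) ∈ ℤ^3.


Via rank(M_{q-1}∘⋯∘M_p): M ≅ I[1,1]^3, I[1,3], I[3,3]^3.
μ_θ-semistable layers: μ^(1)=53/2; μ^(2)=13; μ^(3)=-23

((0, 1, 1); (0, 0, 3); (4, 0, 0))


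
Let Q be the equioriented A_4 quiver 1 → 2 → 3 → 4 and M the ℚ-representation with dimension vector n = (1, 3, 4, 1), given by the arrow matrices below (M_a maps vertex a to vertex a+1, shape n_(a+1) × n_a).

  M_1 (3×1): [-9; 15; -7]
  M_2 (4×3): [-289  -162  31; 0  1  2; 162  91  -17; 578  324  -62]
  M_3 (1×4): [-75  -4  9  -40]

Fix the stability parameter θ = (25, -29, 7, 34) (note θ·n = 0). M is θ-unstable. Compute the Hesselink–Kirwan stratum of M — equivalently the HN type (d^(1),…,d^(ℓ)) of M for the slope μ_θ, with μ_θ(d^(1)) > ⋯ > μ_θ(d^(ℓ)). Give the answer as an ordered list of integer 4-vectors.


Interval decomposition of M: I[1,3], I[2,3], I[2,4], I[3,3].
HN type (ℓ=4): μ^(1)=34; μ^(2)=7; μ^(3)=-2; μ^(4)=-29

((0, 0, 0, 1); (0, 0, 4, 0); (1, 1, 0, 0); (0, 2, 0, 0))


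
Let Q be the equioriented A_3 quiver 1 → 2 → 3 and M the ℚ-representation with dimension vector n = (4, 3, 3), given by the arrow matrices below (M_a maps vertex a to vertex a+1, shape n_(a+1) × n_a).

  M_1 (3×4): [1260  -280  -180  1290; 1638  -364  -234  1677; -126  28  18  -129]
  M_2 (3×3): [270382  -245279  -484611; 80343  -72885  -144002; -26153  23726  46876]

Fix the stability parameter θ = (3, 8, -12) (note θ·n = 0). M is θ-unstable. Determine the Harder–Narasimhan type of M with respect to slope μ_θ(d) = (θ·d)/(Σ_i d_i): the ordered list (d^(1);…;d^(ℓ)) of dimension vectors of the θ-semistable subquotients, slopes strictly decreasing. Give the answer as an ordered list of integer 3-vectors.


Barcode: M ≅ I[1,1]^3, I[1,3], I[2,3]^2. HN layers by μ_θ (3 steps, strictly decreasing):
  μ^(1)=3; μ^(2)=-1/3; μ^(3)=-2

((3, 0, 0); (1, 1, 1); (0, 2, 2))


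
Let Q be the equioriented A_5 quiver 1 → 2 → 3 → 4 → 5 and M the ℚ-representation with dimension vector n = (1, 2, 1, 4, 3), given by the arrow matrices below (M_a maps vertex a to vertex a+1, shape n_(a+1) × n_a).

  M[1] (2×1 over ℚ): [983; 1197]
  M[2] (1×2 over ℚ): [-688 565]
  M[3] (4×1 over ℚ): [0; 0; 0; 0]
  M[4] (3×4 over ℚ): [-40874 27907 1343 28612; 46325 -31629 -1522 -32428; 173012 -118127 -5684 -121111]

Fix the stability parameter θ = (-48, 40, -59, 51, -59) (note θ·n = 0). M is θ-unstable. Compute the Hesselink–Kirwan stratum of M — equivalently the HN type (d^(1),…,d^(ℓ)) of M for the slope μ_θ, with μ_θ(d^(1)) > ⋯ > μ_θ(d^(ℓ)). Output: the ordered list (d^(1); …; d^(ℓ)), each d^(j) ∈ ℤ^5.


Barcode: M ≅ I[1,3], I[2,2], I[4,4], I[4,5]^3. HN layers by μ_θ (5 steps, strictly decreasing):
  μ^(1)=51; μ^(2)=40; μ^(3)=-4; μ^(4)=-19/2; μ^(5)=-48

((0, 0, 0, 1, 0); (0, 1, 0, 0, 0); (0, 0, 0, 3, 3); (0, 1, 1, 0, 0); (1, 0, 0, 0, 0))


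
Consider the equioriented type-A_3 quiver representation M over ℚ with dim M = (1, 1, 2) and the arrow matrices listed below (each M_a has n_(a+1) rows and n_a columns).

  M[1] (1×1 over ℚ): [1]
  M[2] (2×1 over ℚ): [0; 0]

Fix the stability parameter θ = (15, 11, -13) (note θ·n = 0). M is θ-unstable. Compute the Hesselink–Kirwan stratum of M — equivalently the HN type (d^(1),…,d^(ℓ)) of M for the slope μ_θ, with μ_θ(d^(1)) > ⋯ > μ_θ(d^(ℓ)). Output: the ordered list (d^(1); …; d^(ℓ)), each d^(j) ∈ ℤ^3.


Interval decomposition of M: I[1,2], I[3,3]^2.
HN type (ℓ=2): μ^(1)=13; μ^(2)=-13

((1, 1, 0); (0, 0, 2))


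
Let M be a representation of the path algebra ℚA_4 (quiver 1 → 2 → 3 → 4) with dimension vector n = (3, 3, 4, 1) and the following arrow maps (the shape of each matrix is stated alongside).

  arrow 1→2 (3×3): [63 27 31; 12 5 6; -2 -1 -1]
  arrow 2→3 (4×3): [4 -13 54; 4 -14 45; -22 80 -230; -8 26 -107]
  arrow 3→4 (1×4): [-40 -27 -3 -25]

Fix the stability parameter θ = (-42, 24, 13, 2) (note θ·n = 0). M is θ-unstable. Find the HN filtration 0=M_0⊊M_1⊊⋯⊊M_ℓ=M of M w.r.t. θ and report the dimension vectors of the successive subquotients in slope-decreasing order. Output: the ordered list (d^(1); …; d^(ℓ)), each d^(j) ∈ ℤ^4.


Interval decomposition of M: I[1,3]^2, I[1,4], I[3,3].
HN type (ℓ=3): μ^(1)=37/2; μ^(2)=13; μ^(3)=-42

((0, 2, 2, 0); (0, 1, 2, 1); (3, 0, 0, 0))


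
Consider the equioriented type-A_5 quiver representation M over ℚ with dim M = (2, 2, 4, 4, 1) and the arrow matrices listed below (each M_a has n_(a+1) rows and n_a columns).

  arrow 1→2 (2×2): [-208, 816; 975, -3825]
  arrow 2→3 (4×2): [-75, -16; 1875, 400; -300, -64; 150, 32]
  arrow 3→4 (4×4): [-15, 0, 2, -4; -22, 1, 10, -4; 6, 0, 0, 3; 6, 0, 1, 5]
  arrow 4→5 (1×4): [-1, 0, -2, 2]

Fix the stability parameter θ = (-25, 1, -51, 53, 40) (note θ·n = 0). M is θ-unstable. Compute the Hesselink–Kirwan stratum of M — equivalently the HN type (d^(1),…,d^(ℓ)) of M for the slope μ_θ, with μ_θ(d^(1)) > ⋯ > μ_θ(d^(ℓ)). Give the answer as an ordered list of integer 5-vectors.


Via rank(M_{q-1}∘⋯∘M_p): M ≅ I[1,1], I[1,2], I[2,5], I[3,4]^3.
μ_θ-semistable layers: μ^(1)=53; μ^(2)=93/2; μ^(3)=1; μ^(4)=-25; μ^(5)=-51

((0, 0, 0, 3, 0); (0, 0, 0, 1, 1); (0, 1, 0, 0, 0); (2, 1, 1, 0, 0); (0, 0, 3, 0, 0))


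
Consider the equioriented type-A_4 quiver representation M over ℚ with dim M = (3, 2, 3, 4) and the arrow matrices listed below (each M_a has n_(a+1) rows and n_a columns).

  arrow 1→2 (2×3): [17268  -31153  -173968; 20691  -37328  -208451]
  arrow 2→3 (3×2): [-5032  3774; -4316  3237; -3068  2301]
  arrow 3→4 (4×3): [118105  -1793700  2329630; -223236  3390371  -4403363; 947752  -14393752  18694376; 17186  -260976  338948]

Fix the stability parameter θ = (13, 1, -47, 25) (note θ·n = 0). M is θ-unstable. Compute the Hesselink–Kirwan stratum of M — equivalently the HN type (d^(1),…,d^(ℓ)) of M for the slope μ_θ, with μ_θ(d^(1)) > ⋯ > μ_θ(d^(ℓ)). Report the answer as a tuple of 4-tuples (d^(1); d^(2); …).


Barcode: M ≅ I[1,1], I[1,2], I[1,3], I[3,4]^2, I[4,4]^2. HN layers by μ_θ (5 steps, strictly decreasing):
  μ^(1)=25; μ^(2)=13; μ^(3)=7; μ^(4)=-11; μ^(5)=-47

((0, 0, 0, 4); (1, 0, 0, 0); (1, 1, 0, 0); (1, 1, 1, 0); (0, 0, 2, 0))


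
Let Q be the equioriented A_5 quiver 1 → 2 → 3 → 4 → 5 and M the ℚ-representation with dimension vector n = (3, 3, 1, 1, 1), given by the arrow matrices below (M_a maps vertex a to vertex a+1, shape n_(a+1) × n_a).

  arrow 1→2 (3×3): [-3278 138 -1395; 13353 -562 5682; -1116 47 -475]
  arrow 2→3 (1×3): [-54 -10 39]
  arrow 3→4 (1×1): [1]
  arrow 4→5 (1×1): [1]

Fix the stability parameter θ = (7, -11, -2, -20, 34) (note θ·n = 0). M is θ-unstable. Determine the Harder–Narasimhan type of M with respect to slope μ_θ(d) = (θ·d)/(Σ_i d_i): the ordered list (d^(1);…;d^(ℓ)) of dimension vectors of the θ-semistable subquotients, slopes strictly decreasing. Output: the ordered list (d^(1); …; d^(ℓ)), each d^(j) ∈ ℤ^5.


Interval decomposition of M: I[1,2]^2, I[1,5].
HN type (ℓ=3): μ^(1)=34; μ^(2)=-2; μ^(3)=-13/2

((0, 0, 0, 0, 1); (2, 2, 0, 0, 0); (1, 1, 1, 1, 0))


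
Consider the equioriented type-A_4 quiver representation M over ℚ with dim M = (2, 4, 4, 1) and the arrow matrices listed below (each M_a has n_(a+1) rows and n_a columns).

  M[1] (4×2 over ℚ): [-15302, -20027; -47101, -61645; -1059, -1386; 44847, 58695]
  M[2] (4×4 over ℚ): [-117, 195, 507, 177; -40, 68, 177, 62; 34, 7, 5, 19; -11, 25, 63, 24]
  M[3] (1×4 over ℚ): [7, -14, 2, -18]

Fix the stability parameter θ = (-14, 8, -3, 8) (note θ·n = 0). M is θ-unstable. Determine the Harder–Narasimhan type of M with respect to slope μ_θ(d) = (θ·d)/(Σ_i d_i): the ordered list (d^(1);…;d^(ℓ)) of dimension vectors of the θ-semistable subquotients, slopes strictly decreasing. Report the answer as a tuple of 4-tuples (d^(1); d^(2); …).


Via rank(M_{q-1}∘⋯∘M_p): M ≅ I[1,3], I[1,4], I[2,3]^2.
μ_θ-semistable layers: μ^(1)=8; μ^(2)=5/2; μ^(3)=-14

((0, 0, 0, 1); (0, 4, 4, 0); (2, 0, 0, 0))


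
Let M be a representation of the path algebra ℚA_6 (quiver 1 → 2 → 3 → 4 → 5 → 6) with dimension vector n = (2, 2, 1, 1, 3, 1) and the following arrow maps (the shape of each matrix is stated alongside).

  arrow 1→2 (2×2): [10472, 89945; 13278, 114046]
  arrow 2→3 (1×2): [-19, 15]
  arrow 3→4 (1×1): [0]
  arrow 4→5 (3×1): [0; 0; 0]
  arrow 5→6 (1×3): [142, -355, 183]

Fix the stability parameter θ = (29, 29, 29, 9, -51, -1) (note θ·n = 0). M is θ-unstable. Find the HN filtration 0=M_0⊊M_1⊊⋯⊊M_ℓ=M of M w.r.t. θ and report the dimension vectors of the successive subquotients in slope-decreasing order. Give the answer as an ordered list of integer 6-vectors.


Interval decomposition of M: I[1,2], I[1,3], I[4,4], I[5,5]^2, I[5,6].
HN type (ℓ=4): μ^(1)=29; μ^(2)=9; μ^(3)=-1; μ^(4)=-51

((2, 2, 1, 0, 0, 0); (0, 0, 0, 1, 0, 0); (0, 0, 0, 0, 0, 1); (0, 0, 0, 0, 3, 0))


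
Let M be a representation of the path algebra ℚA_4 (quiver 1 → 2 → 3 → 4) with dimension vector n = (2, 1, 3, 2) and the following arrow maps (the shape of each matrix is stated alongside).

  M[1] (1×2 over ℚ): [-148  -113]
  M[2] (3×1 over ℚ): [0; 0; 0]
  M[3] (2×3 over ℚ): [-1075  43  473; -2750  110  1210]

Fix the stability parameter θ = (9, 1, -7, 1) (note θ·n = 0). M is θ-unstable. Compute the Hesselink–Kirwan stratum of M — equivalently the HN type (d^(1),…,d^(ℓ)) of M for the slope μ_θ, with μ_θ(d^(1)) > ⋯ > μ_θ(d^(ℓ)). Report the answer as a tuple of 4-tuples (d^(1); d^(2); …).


Barcode: M ≅ I[1,1], I[1,2], I[3,3]^2, I[3,4], I[4,4]. HN layers by μ_θ (4 steps, strictly decreasing):
  μ^(1)=9; μ^(2)=5; μ^(3)=1; μ^(4)=-7

((1, 0, 0, 0); (1, 1, 0, 0); (0, 0, 0, 2); (0, 0, 3, 0))


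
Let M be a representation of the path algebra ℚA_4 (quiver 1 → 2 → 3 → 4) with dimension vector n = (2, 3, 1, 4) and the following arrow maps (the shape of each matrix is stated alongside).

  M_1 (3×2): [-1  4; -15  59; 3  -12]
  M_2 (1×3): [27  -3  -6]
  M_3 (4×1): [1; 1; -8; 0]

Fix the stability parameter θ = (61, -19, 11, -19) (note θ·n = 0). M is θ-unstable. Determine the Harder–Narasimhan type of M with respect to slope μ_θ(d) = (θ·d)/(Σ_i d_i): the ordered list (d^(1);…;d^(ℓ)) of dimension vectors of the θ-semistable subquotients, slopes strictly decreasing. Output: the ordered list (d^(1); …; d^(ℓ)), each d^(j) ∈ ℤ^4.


Interval decomposition of M: I[1,2], I[1,4], I[2,2], I[4,4]^3.
HN type (ℓ=3): μ^(1)=21; μ^(2)=17/2; μ^(3)=-19

((1, 1, 0, 0); (1, 1, 1, 1); (0, 1, 0, 3))


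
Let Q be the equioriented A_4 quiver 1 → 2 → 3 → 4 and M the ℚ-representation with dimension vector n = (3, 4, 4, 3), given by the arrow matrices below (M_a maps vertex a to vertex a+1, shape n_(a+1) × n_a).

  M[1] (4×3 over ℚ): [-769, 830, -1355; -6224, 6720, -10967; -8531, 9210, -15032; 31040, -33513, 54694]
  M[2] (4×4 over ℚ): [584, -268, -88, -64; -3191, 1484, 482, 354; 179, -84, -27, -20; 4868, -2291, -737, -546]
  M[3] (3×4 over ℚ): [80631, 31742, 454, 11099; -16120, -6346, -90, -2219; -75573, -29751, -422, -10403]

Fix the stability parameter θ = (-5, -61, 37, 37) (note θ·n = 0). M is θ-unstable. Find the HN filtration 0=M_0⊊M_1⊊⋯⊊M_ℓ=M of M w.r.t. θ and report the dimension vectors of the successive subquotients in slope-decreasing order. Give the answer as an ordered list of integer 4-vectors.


Interval decomposition of M: I[1,2], I[1,4]^2, I[2,3], I[3,4].
HN type (ℓ=3): μ^(1)=37; μ^(2)=-33; μ^(3)=-61

((0, 0, 4, 3); (3, 3, 0, 0); (0, 1, 0, 0))


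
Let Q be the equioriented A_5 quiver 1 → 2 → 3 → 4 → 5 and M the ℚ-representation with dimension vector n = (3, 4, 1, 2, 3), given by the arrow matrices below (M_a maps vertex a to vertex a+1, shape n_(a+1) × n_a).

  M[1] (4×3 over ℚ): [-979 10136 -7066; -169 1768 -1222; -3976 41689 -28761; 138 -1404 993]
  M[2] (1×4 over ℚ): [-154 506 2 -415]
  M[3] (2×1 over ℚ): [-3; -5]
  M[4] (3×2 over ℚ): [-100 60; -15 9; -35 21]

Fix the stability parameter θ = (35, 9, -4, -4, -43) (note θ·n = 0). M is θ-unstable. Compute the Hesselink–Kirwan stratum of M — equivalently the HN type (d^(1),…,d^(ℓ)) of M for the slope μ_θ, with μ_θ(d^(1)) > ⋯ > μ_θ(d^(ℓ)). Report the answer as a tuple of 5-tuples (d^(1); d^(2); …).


Interval decomposition of M: I[1,2]^2, I[1,4], I[2,2], I[4,5], I[5,5]^2.
HN type (ℓ=4): μ^(1)=22; μ^(2)=9; μ^(3)=-47/2; μ^(4)=-43

((2, 2, 0, 0, 0); (1, 2, 1, 1, 0); (0, 0, 0, 1, 1); (0, 0, 0, 0, 2))


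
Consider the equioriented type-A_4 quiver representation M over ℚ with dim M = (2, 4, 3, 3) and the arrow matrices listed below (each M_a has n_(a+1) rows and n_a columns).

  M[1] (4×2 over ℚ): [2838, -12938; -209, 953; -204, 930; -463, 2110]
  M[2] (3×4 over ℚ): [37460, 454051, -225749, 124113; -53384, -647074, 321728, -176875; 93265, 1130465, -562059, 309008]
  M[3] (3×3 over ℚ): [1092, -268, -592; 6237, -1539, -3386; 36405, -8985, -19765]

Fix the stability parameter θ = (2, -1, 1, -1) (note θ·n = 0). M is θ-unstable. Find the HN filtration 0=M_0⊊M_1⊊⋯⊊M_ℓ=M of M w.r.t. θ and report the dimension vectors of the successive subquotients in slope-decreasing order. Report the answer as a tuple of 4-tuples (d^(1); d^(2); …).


Barcode: M ≅ I[1,3], I[1,4], I[2,2], I[2,4], I[4,4]. HN layers by μ_θ (5 steps, strictly decreasing):
  μ^(1)=1; μ^(2)=1/2; μ^(3)=1/4; μ^(4)=0; μ^(5)=-1

((0, 0, 1, 0); (1, 1, 0, 0); (1, 1, 1, 1); (0, 0, 1, 1); (0, 2, 0, 1))


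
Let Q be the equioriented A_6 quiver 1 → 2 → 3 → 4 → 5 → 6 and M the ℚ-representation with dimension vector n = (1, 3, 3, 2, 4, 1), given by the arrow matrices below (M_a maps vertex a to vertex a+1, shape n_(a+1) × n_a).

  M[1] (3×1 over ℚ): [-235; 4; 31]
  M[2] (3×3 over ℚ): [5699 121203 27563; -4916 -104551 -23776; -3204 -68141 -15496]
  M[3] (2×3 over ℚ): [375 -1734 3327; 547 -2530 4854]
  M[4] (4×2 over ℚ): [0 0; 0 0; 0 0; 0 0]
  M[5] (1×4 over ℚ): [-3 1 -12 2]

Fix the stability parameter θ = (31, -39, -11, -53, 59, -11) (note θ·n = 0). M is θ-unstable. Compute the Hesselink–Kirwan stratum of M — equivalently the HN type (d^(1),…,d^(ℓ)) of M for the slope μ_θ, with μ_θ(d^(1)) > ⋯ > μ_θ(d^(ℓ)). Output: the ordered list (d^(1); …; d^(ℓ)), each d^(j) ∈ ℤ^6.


Barcode: M ≅ I[1,2], I[2,4]^2, I[3,3], I[5,5]^3, I[5,6]. HN layers by μ_θ (6 steps, strictly decreasing):
  μ^(1)=59; μ^(2)=24; μ^(3)=-4; μ^(4)=-11; μ^(5)=-32; μ^(6)=-39

((0, 0, 0, 0, 3, 0); (0, 0, 0, 0, 1, 1); (1, 1, 0, 0, 0, 0); (0, 0, 1, 0, 0, 0); (0, 0, 2, 2, 0, 0); (0, 2, 0, 0, 0, 0))


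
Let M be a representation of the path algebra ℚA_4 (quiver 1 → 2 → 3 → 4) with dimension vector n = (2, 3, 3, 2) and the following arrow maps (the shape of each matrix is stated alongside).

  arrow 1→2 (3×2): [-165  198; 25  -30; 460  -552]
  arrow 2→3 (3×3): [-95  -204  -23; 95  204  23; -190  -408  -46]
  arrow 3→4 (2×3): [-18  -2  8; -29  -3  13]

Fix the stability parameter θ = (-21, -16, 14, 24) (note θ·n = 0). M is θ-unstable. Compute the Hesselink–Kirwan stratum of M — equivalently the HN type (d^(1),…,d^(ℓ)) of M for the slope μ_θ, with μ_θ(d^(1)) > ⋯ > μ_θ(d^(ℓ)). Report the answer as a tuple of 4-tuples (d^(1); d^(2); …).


Interval decomposition of M: I[1,1], I[1,3], I[2,2]^2, I[3,4]^2.
HN type (ℓ=4): μ^(1)=24; μ^(2)=14; μ^(3)=-16; μ^(4)=-21

((0, 0, 0, 2); (0, 0, 3, 0); (0, 3, 0, 0); (2, 0, 0, 0))


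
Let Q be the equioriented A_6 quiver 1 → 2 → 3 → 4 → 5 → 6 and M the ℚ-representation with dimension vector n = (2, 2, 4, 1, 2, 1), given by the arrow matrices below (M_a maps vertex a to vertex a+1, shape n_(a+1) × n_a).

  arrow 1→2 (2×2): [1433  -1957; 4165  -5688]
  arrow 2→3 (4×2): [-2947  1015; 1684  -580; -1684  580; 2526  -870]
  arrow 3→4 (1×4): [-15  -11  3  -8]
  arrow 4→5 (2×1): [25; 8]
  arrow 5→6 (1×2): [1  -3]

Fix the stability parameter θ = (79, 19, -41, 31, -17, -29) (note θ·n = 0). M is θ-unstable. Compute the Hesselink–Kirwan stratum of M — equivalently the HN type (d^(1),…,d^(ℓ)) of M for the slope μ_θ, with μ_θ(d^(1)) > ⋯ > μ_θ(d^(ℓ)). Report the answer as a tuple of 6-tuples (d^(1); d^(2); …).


Interval decomposition of M: I[1,2], I[1,6], I[3,3]^3, I[5,5].
HN type (ℓ=4): μ^(1)=49; μ^(2)=7; μ^(3)=-17; μ^(4)=-41

((1, 1, 0, 0, 0, 0); (1, 1, 1, 1, 1, 1); (0, 0, 0, 0, 1, 0); (0, 0, 3, 0, 0, 0))


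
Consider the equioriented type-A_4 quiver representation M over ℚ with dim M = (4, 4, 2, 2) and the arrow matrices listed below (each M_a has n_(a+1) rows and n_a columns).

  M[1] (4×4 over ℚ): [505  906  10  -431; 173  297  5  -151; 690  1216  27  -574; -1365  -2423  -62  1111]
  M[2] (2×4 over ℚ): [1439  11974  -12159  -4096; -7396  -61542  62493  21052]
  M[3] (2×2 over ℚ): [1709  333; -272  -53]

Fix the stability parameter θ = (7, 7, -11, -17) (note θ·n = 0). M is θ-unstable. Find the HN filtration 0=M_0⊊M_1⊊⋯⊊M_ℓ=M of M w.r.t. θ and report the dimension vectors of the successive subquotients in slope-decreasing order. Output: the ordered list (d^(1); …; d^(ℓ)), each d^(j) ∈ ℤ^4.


Via rank(M_{q-1}∘⋯∘M_p): M ≅ I[1,1], I[1,2], I[1,4]^2, I[2,2].
μ_θ-semistable layers: μ^(1)=7; μ^(2)=-7/2

((2, 2, 0, 0); (2, 2, 2, 2))


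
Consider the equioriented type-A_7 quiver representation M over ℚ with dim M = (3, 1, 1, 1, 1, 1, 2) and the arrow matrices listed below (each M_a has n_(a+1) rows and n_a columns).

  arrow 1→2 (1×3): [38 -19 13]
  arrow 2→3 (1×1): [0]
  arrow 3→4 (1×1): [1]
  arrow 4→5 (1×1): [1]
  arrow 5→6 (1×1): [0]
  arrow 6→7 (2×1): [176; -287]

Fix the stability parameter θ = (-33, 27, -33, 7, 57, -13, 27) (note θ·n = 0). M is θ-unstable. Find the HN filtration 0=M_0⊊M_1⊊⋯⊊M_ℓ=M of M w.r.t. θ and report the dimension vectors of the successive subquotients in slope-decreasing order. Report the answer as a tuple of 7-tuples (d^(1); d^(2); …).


Interval decomposition of M: I[1,1]^2, I[1,2], I[3,5], I[6,7], I[7,7].
HN type (ℓ=5): μ^(1)=57; μ^(2)=27; μ^(3)=7; μ^(4)=-13; μ^(5)=-33

((0, 0, 0, 0, 1, 0, 0); (0, 1, 0, 0, 0, 0, 2); (0, 0, 0, 1, 0, 0, 0); (0, 0, 0, 0, 0, 1, 0); (3, 0, 1, 0, 0, 0, 0))


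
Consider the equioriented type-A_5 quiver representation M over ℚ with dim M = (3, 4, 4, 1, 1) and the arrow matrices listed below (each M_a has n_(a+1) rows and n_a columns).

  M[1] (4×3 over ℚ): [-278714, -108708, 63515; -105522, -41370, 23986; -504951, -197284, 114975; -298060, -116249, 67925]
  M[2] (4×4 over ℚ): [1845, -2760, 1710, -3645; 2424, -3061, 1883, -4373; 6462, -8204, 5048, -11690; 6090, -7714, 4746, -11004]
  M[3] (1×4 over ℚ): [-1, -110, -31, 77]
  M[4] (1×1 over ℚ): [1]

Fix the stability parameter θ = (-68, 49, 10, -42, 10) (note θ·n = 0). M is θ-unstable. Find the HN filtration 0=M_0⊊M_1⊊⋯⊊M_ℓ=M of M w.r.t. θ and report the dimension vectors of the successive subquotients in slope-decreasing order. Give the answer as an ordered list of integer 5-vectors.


Barcode: M ≅ I[1,2], I[1,3], I[1,5], I[2,2], I[3,3]^2. HN layers by μ_θ (5 steps, strictly decreasing):
  μ^(1)=49; μ^(2)=59/2; μ^(3)=10; μ^(4)=17/3; μ^(5)=-68

((0, 2, 0, 0, 0); (0, 1, 1, 0, 0); (0, 0, 2, 0, 1); (0, 1, 1, 1, 0); (3, 0, 0, 0, 0))


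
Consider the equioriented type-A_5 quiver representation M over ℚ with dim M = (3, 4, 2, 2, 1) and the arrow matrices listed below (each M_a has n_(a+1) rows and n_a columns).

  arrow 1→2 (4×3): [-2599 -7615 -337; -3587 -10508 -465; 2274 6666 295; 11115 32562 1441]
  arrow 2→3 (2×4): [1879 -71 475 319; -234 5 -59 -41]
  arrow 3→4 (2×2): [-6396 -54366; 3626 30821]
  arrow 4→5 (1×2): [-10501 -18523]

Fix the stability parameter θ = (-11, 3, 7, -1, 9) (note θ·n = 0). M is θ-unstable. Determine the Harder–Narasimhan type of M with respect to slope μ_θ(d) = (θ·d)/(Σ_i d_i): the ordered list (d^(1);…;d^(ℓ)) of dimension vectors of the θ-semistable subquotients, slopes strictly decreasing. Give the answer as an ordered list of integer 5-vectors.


Barcode: M ≅ I[1,2], I[1,3], I[1,5], I[2,2], I[4,4]. HN layers by μ_θ (5 steps, strictly decreasing):
  μ^(1)=9; μ^(2)=7; μ^(3)=3; μ^(4)=-1; μ^(5)=-11

((0, 0, 0, 0, 1); (0, 0, 1, 0, 0); (0, 4, 1, 1, 0); (0, 0, 0, 1, 0); (3, 0, 0, 0, 0))


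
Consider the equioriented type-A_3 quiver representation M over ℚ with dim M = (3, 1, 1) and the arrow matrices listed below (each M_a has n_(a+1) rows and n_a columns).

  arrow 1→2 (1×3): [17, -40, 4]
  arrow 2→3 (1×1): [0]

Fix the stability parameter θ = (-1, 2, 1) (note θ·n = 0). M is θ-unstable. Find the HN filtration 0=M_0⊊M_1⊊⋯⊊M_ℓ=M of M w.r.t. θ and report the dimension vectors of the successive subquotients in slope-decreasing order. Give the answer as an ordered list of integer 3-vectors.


Via rank(M_{q-1}∘⋯∘M_p): M ≅ I[1,1]^2, I[1,2], I[3,3].
μ_θ-semistable layers: μ^(1)=2; μ^(2)=1; μ^(3)=-1

((0, 1, 0); (0, 0, 1); (3, 0, 0))


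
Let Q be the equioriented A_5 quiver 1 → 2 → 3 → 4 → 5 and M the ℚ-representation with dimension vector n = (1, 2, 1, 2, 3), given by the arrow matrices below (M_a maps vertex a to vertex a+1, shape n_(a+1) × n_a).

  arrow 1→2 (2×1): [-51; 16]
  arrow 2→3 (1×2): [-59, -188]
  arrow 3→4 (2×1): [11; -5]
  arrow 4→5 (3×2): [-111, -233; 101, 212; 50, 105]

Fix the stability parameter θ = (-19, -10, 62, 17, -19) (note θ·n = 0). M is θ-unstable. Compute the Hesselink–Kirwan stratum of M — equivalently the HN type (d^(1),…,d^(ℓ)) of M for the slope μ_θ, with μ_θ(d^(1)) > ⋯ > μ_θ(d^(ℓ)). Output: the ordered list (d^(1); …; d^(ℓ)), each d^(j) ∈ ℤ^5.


Interval decomposition of M: I[1,5], I[2,2], I[4,5], I[5,5].
HN type (ℓ=4): μ^(1)=20; μ^(2)=-1; μ^(3)=-10; μ^(4)=-19

((0, 0, 1, 1, 1); (0, 0, 0, 1, 1); (0, 2, 0, 0, 0); (1, 0, 0, 0, 1))


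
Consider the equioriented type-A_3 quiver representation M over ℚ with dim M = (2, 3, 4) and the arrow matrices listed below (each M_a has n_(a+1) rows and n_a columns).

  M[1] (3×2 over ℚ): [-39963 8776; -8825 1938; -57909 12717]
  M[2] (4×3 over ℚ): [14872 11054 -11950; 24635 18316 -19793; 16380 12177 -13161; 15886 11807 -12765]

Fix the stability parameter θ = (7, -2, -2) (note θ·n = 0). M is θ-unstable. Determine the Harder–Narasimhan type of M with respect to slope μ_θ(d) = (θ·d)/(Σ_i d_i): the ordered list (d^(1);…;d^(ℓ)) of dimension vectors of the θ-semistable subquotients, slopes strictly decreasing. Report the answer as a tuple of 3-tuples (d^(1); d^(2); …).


Interval decomposition of M: I[1,2], I[1,3], I[2,3], I[3,3]^2.
HN type (ℓ=3): μ^(1)=5/2; μ^(2)=1; μ^(3)=-2

((1, 1, 0); (1, 1, 1); (0, 1, 3))
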